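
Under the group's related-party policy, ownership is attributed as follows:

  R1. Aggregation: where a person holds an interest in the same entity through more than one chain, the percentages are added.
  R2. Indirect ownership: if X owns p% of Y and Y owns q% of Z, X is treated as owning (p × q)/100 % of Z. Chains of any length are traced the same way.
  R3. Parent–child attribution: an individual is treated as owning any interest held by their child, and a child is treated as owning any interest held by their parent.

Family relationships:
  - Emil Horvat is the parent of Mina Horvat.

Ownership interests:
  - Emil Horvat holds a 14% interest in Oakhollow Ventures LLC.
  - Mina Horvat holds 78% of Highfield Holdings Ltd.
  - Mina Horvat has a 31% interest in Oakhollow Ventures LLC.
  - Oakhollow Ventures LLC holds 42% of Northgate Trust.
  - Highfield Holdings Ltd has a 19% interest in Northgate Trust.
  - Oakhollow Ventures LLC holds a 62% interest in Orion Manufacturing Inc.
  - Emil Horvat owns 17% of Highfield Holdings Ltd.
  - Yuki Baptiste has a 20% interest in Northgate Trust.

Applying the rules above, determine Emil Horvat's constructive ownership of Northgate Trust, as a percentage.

36.95%

By parent–child attribution (R3), Emil Horvat is treated as also owning Mina Horvat's interest in Oakhollow Ventures LLC, giving 14% + 31% = 45%.
By parent–child attribution (R3), Emil Horvat is treated as also owning Mina Horvat's interest in Highfield Holdings Ltd, giving 17% + 78% = 95%.
Chain via Oakhollow Ventures LLC (R2): 45% × 42% = 18.9% of Northgate Trust.
Chain via Highfield Holdings Ltd (R2): 95% × 19% = 18.05% of Northgate Trust.
Aggregating (R1): 18.9% + 18.05% = 36.95%.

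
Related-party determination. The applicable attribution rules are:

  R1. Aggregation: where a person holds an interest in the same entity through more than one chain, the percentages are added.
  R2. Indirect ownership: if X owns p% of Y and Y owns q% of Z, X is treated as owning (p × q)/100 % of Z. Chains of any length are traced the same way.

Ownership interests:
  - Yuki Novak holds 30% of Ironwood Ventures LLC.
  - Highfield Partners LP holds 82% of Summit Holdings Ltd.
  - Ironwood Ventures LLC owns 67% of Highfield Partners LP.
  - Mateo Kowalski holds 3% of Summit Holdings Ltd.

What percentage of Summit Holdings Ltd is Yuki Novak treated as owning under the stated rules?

16.482%

Chain via Ironwood Ventures LLC → Highfield Partners LP (R2): 30% × 67% × 82% = 16.482% of Summit Holdings Ltd.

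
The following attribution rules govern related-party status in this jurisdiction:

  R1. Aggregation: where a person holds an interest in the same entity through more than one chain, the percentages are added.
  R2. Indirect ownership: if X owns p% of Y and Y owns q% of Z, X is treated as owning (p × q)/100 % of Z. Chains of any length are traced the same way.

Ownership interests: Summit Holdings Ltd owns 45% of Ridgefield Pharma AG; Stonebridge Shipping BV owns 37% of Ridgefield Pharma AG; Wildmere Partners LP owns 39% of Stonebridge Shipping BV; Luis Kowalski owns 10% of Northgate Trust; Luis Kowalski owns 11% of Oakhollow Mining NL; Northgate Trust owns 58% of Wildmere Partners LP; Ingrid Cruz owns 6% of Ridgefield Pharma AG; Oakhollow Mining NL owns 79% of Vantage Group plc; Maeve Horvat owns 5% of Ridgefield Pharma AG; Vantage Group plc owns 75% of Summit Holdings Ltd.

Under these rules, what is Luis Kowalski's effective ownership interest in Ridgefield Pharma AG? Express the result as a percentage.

Chain via Oakhollow Mining NL → Vantage Group plc → Summit Holdings Ltd (R2): 11% × 79% × 75% × 45% = 2.932875% of Ridgefield Pharma AG.
Chain via Northgate Trust → Wildmere Partners LP → Stonebridge Shipping BV (R2): 10% × 58% × 39% × 37% = 0.83694% of Ridgefield Pharma AG.
Aggregating (R1): 2.932875% + 0.83694% = 3.769815%.

3.769815%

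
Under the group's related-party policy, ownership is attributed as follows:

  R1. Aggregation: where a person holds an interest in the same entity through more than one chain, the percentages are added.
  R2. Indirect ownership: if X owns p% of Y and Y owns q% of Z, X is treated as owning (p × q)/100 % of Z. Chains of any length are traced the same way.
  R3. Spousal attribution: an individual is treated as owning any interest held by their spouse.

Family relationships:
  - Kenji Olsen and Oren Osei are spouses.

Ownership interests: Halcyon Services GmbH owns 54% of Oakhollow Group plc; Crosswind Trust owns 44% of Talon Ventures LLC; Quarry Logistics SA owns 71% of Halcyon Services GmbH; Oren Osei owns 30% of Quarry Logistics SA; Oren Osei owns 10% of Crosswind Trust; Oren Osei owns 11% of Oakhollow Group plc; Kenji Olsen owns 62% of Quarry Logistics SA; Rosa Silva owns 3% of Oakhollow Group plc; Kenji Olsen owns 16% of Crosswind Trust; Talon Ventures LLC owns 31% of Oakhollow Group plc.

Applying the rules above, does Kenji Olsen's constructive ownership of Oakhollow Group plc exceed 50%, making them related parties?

By spousal attribution (R3), Kenji Olsen is treated as also owning Oren Osei's interest in Crosswind Trust, giving 16% + 10% = 26%.
By spousal attribution (R3), Kenji Olsen is treated as also owning Oren Osei's interest in Quarry Logistics SA, giving 62% + 30% = 92%.
By spousal attribution (R3), Kenji Olsen is treated as owning Oren Osei's 11% interest in Oakhollow Group plc.
Chain via Crosswind Trust → Talon Ventures LLC (R2): 26% × 44% × 31% = 3.5464% of Oakhollow Group plc.
Chain via Quarry Logistics SA → Halcyon Services GmbH (R2): 92% × 71% × 54% = 35.2728% of Oakhollow Group plc.
Direct interest in Oakhollow Group plc: 11%.
Aggregating (R1): 3.5464% + 35.2728% + 11% = 49.8192%.
49.8192% does not exceed the 50% threshold, so Kenji is not a related party to Oakhollow Group plc.

No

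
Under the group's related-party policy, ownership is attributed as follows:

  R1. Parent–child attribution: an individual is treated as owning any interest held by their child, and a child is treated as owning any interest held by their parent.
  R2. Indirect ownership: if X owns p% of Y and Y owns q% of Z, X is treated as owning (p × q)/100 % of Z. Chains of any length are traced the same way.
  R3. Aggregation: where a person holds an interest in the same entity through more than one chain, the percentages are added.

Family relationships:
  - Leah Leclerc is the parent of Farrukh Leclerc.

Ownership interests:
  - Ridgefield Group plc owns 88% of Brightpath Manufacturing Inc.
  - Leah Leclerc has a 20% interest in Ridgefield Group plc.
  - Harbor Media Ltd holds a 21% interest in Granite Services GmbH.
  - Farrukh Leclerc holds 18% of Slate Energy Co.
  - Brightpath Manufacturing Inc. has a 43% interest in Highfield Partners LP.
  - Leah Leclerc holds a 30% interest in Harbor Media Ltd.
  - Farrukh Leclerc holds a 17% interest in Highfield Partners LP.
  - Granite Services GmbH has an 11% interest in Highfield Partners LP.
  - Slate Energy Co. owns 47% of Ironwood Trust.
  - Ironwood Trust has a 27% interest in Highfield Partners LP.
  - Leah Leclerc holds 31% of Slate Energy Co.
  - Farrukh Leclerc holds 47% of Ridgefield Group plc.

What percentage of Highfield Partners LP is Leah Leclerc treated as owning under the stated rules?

49.2639%

By parent–child attribution (R1), Leah Leclerc is treated as also owning Farrukh Leclerc's interest in Slate Energy Co, giving 31% + 18% = 49%.
By parent–child attribution (R1), Leah Leclerc is treated as also owning Farrukh Leclerc's interest in Ridgefield Group plc, giving 20% + 47% = 67%.
By parent–child attribution (R1), Leah Leclerc is treated as owning Farrukh Leclerc's 17% interest in Highfield Partners LP.
Chain via Slate Energy Co. → Ironwood Trust (R2): 49% × 47% × 27% = 6.2181% of Highfield Partners LP.
Chain via Ridgefield Group plc → Brightpath Manufacturing Inc. (R2): 67% × 88% × 43% = 25.3528% of Highfield Partners LP.
Chain via Harbor Media Ltd → Granite Services GmbH (R2): 30% × 21% × 11% = 0.693% of Highfield Partners LP.
Direct interest in Highfield Partners LP: 17%.
Aggregating (R3): 6.2181% + 25.3528% + 0.693% + 17% = 49.2639%.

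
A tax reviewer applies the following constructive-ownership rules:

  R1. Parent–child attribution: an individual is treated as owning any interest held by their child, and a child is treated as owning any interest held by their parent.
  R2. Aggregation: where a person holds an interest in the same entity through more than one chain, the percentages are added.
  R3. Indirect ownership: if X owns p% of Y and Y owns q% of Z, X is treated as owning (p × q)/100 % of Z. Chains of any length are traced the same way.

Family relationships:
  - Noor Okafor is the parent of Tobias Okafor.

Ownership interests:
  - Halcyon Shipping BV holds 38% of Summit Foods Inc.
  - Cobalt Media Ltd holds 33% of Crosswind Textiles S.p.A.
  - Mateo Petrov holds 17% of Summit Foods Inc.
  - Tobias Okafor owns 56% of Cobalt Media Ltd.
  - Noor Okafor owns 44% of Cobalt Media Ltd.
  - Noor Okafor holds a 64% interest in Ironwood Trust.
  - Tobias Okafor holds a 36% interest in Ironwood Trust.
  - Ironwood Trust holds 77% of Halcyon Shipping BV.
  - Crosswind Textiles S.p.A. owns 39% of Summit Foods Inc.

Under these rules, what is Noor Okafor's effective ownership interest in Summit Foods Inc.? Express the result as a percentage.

By parent–child attribution (R1), Noor Okafor is treated as also owning Tobias Okafor's interest in Ironwood Trust, giving 64% + 36% = 100%.
By parent–child attribution (R1), Noor Okafor is treated as also owning Tobias Okafor's interest in Cobalt Media Ltd, giving 44% + 56% = 100%.
Chain via Ironwood Trust → Halcyon Shipping BV (R3): 100% × 77% × 38% = 29.26% of Summit Foods Inc.
Chain via Cobalt Media Ltd → Crosswind Textiles S.p.A. (R3): 100% × 33% × 39% = 12.87% of Summit Foods Inc.
Aggregating (R2): 29.26% + 12.87% = 42.13%.

42.13%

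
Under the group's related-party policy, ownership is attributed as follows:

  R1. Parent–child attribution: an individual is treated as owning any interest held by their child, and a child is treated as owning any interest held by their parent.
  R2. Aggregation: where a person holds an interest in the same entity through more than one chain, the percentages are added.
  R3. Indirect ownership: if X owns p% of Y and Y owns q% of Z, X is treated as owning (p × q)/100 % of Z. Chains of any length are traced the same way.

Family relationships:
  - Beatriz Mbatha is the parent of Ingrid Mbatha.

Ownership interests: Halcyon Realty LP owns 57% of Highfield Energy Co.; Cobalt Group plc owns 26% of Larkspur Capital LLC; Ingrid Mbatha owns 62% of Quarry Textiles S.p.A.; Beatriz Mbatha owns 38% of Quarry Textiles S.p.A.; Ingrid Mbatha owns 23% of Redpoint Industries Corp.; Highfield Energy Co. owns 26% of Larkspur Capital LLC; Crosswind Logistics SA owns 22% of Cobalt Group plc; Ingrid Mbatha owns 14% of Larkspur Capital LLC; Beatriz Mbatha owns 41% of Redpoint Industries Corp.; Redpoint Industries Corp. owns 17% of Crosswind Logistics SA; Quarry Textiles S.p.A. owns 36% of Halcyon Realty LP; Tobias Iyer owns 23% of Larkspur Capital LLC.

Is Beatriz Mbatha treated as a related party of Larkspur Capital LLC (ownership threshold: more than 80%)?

No

By parent–child attribution (R1), Beatriz Mbatha is treated as also owning Ingrid Mbatha's interest in Redpoint Industries Corp, giving 41% + 23% = 64%.
By parent–child attribution (R1), Beatriz Mbatha is treated as also owning Ingrid Mbatha's interest in Quarry Textiles S.p.A, giving 38% + 62% = 100%.
By parent–child attribution (R1), Beatriz Mbatha is treated as owning Ingrid Mbatha's 14% interest in Larkspur Capital LLC.
Chain via Redpoint Industries Corp. → Crosswind Logistics SA → Cobalt Group plc (R3): 64% × 17% × 22% × 26% = 0.622336% of Larkspur Capital LLC.
Chain via Quarry Textiles S.p.A. → Halcyon Realty LP → Highfield Energy Co. (R3): 100% × 36% × 57% × 26% = 5.3352% of Larkspur Capital LLC.
Direct interest in Larkspur Capital LLC: 14%.
Aggregating (R2): 0.622336% + 5.3352% + 14% = 19.957536%.
19.957536% does not exceed the 80% threshold, so Beatriz is not a related party to Larkspur Capital LLC.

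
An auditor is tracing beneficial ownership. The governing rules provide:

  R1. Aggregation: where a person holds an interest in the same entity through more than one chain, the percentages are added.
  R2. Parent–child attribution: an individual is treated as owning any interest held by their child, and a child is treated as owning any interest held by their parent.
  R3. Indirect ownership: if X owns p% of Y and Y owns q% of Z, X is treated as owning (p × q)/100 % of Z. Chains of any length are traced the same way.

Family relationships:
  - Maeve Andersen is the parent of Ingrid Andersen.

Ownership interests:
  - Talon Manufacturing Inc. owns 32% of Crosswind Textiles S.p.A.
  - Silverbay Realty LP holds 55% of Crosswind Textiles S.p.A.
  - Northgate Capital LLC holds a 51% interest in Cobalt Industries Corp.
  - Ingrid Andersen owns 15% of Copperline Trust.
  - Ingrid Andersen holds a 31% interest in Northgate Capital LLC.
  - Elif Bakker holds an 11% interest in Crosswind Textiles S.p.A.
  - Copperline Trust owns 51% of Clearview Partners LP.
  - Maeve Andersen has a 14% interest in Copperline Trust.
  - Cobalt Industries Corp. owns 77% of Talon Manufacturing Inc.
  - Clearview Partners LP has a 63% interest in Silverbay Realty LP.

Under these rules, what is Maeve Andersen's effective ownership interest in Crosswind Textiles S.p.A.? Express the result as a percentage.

By parent–child attribution (R2), Maeve Andersen is treated as also owning Ingrid Andersen's interest in Copperline Trust, giving 14% + 15% = 29%.
By parent–child attribution (R2), Maeve Andersen is treated as owning Ingrid Andersen's 31% interest in Northgate Capital LLC.
Chain via Copperline Trust → Clearview Partners LP → Silverbay Realty LP (R3): 29% × 51% × 63% × 55% = 5.124735% of Crosswind Textiles S.p.A.
Chain via Northgate Capital LLC → Cobalt Industries Corp. → Talon Manufacturing Inc. (R3): 31% × 51% × 77% × 32% = 3.895584% of Crosswind Textiles S.p.A.
Aggregating (R1): 5.124735% + 3.895584% = 9.020319%.

9.020319%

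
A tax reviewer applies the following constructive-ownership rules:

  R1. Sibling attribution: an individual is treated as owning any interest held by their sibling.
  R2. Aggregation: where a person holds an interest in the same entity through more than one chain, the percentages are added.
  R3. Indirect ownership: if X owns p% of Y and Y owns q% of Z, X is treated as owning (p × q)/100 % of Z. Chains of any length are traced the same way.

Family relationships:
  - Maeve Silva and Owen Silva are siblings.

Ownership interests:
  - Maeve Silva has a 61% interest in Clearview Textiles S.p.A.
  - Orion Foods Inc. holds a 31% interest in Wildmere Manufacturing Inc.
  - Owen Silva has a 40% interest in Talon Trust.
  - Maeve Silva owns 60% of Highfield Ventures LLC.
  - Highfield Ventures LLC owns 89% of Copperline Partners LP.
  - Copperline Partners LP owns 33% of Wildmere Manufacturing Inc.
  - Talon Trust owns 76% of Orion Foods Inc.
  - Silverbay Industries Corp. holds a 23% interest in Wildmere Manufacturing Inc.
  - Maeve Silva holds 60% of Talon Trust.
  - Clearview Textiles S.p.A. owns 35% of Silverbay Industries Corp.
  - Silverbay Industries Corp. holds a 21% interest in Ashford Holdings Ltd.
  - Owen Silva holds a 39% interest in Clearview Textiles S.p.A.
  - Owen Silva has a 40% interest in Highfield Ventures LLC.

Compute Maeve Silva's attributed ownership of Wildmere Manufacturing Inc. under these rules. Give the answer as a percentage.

By sibling attribution (R1), Maeve Silva is treated as also owning Owen Silva's interest in Talon Trust, giving 60% + 40% = 100%.
By sibling attribution (R1), Maeve Silva is treated as also owning Owen Silva's interest in Clearview Textiles S.p.A, giving 61% + 39% = 100%.
By sibling attribution (R1), Maeve Silva is treated as also owning Owen Silva's interest in Highfield Ventures LLC, giving 60% + 40% = 100%.
Chain via Talon Trust → Orion Foods Inc. (R3): 100% × 76% × 31% = 23.56% of Wildmere Manufacturing Inc.
Chain via Clearview Textiles S.p.A. → Silverbay Industries Corp. (R3): 100% × 35% × 23% = 8.05% of Wildmere Manufacturing Inc.
Chain via Highfield Ventures LLC → Copperline Partners LP (R3): 100% × 89% × 33% = 29.37% of Wildmere Manufacturing Inc.
Aggregating (R2): 23.56% + 8.05% + 29.37% = 60.98%.

60.98%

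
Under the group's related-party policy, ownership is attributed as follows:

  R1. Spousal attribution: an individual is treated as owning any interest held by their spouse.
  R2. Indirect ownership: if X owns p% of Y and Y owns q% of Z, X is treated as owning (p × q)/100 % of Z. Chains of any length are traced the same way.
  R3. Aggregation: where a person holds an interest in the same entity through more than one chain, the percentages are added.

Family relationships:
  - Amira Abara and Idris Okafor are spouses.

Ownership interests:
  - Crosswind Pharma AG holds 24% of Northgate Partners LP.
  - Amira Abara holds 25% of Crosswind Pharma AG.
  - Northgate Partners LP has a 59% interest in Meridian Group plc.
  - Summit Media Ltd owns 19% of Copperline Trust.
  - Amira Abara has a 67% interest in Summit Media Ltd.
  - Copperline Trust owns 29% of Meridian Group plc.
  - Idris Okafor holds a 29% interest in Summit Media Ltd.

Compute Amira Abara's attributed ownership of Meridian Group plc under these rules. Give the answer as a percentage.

By spousal attribution (R1), Amira Abara is treated as also owning Idris Okafor's interest in Summit Media Ltd, giving 67% + 29% = 96%.
Chain via Crosswind Pharma AG → Northgate Partners LP (R2): 25% × 24% × 59% = 3.54% of Meridian Group plc.
Chain via Summit Media Ltd → Copperline Trust (R2): 96% × 19% × 29% = 5.2896% of Meridian Group plc.
Aggregating (R3): 3.54% + 5.2896% = 8.8296%.

8.8296%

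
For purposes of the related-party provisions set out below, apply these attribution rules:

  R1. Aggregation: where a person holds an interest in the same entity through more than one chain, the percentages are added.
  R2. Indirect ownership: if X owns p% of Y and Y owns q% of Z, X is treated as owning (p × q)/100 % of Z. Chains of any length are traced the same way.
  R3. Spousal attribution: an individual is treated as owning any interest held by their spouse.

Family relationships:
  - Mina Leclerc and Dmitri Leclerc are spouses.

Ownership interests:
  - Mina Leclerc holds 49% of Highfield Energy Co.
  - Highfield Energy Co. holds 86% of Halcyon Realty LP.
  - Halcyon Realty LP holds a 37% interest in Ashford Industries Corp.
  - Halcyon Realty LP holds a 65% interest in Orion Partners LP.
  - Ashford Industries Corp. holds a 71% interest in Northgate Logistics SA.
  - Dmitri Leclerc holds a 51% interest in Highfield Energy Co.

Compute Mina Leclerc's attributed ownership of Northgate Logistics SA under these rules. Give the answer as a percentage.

By spousal attribution (R3), Mina Leclerc is treated as also owning Dmitri Leclerc's interest in Highfield Energy Co, giving 49% + 51% = 100%.
Chain via Highfield Energy Co. → Halcyon Realty LP → Ashford Industries Corp. (R2): 100% × 86% × 37% × 71% = 22.5922% of Northgate Logistics SA.

22.5922%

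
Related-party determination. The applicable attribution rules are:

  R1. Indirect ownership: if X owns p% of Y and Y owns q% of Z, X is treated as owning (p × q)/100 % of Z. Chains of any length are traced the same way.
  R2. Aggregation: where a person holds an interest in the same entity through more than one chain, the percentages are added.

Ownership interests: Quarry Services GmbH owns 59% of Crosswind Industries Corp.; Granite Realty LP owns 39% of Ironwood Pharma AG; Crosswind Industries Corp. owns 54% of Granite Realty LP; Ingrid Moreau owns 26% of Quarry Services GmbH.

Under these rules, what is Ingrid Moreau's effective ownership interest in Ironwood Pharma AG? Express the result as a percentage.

3.230604%

Chain via Quarry Services GmbH → Crosswind Industries Corp. → Granite Realty LP (R1): 26% × 59% × 54% × 39% = 3.230604% of Ironwood Pharma AG.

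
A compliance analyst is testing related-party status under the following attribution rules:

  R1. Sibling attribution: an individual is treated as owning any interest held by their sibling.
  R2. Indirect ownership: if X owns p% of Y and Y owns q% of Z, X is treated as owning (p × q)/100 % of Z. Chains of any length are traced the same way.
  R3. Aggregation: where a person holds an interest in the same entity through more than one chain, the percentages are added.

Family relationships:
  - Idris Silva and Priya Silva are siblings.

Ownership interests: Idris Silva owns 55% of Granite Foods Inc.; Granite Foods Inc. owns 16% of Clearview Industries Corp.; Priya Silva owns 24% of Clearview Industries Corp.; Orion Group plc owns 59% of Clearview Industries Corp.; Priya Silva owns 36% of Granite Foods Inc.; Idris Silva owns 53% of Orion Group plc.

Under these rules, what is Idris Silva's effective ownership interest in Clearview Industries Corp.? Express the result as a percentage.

By sibling attribution (R1), Idris Silva is treated as also owning Priya Silva's interest in Granite Foods Inc, giving 55% + 36% = 91%.
By sibling attribution (R1), Idris Silva is treated as owning Priya Silva's 24% interest in Clearview Industries Corp.
Chain via Granite Foods Inc. (R2): 91% × 16% = 14.56% of Clearview Industries Corp.
Chain via Orion Group plc (R2): 53% × 59% = 31.27% of Clearview Industries Corp.
Direct interest in Clearview Industries Corp: 24%.
Aggregating (R3): 14.56% + 31.27% + 24% = 69.83%.

69.83%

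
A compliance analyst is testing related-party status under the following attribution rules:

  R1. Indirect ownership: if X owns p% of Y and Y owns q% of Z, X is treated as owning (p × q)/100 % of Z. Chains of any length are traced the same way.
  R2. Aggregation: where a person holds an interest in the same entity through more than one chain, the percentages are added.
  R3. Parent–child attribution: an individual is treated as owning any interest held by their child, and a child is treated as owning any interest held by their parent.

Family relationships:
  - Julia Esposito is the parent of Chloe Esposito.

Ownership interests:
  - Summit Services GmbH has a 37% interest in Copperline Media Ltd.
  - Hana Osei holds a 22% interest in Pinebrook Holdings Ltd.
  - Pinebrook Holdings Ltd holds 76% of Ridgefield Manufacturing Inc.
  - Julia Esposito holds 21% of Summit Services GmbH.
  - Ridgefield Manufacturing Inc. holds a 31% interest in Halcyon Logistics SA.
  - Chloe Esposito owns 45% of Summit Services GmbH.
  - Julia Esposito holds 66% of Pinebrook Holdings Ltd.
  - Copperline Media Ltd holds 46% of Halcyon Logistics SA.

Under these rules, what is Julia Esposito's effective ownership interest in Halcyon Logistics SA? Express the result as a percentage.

26.7828%

By parent–child attribution (R3), Julia Esposito is treated as also owning Chloe Esposito's interest in Summit Services GmbH, giving 21% + 45% = 66%.
Chain via Summit Services GmbH → Copperline Media Ltd (R1): 66% × 37% × 46% = 11.2332% of Halcyon Logistics SA.
Chain via Pinebrook Holdings Ltd → Ridgefield Manufacturing Inc. (R1): 66% × 76% × 31% = 15.5496% of Halcyon Logistics SA.
Aggregating (R2): 11.2332% + 15.5496% = 26.7828%.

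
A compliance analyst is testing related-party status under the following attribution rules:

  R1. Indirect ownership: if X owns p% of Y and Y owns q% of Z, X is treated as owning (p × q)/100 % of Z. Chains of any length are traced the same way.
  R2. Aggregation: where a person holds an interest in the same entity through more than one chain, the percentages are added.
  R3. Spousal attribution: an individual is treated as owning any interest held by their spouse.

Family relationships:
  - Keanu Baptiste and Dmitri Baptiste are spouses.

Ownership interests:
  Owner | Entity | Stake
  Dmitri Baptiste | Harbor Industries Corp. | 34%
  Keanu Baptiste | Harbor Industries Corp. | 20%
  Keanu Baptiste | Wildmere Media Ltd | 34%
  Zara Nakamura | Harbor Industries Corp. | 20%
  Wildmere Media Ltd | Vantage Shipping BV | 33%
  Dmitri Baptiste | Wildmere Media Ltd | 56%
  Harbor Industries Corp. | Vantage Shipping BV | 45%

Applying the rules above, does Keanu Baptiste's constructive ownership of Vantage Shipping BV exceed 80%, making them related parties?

No

By spousal attribution (R3), Keanu Baptiste is treated as also owning Dmitri Baptiste's interest in Harbor Industries Corp, giving 20% + 34% = 54%.
By spousal attribution (R3), Keanu Baptiste is treated as also owning Dmitri Baptiste's interest in Wildmere Media Ltd, giving 34% + 56% = 90%.
Chain via Harbor Industries Corp. (R1): 54% × 45% = 24.3% of Vantage Shipping BV.
Chain via Wildmere Media Ltd (R1): 90% × 33% = 29.7% of Vantage Shipping BV.
Aggregating (R2): 24.3% + 29.7% = 54%.
54% does not exceed the 80% threshold, so Keanu is not a related party to Vantage Shipping BV.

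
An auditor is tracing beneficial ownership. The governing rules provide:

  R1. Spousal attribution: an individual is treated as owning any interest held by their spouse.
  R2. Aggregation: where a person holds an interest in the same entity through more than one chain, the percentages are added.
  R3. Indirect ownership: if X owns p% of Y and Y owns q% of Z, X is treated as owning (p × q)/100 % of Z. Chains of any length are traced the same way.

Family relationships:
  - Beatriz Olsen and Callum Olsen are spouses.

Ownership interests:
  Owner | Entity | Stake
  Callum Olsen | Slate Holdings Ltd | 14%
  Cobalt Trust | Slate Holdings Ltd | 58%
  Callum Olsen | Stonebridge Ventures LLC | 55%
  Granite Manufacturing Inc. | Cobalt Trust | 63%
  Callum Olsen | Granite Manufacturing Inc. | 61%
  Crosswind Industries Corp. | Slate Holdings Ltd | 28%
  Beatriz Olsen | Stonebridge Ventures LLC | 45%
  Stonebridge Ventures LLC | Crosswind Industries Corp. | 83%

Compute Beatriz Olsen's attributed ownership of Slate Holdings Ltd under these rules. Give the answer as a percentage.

By spousal attribution (R1), Beatriz Olsen is treated as also owning Callum Olsen's interest in Stonebridge Ventures LLC, giving 45% + 55% = 100%.
By spousal attribution (R1), Beatriz Olsen is treated as owning Callum Olsen's 61% interest in Granite Manufacturing Inc.
By spousal attribution (R1), Beatriz Olsen is treated as owning Callum Olsen's 14% interest in Slate Holdings Ltd.
Chain via Stonebridge Ventures LLC → Crosswind Industries Corp. (R3): 100% × 83% × 28% = 23.24% of Slate Holdings Ltd.
Chain via Granite Manufacturing Inc. → Cobalt Trust (R3): 61% × 63% × 58% = 22.2894% of Slate Holdings Ltd.
Direct interest in Slate Holdings Ltd: 14%.
Aggregating (R2): 23.24% + 22.2894% + 14% = 59.5294%.

59.5294%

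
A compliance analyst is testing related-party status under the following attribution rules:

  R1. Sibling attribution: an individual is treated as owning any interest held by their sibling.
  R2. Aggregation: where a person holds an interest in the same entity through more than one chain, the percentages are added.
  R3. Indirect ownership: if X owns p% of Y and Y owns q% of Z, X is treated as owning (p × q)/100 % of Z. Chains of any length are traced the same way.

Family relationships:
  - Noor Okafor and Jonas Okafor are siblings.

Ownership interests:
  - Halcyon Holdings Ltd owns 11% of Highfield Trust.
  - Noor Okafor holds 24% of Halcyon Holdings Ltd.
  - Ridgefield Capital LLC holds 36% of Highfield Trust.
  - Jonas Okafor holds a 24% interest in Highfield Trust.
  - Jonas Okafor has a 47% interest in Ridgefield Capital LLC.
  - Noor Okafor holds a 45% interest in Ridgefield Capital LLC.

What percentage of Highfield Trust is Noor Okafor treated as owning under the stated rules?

By sibling attribution (R1), Noor Okafor is treated as also owning Jonas Okafor's interest in Ridgefield Capital LLC, giving 45% + 47% = 92%.
By sibling attribution (R1), Noor Okafor is treated as owning Jonas Okafor's 24% interest in Highfield Trust.
Chain via Halcyon Holdings Ltd (R3): 24% × 11% = 2.64% of Highfield Trust.
Chain via Ridgefield Capital LLC (R3): 92% × 36% = 33.12% of Highfield Trust.
Direct interest in Highfield Trust: 24%.
Aggregating (R2): 2.64% + 33.12% + 24% = 59.76%.

59.76%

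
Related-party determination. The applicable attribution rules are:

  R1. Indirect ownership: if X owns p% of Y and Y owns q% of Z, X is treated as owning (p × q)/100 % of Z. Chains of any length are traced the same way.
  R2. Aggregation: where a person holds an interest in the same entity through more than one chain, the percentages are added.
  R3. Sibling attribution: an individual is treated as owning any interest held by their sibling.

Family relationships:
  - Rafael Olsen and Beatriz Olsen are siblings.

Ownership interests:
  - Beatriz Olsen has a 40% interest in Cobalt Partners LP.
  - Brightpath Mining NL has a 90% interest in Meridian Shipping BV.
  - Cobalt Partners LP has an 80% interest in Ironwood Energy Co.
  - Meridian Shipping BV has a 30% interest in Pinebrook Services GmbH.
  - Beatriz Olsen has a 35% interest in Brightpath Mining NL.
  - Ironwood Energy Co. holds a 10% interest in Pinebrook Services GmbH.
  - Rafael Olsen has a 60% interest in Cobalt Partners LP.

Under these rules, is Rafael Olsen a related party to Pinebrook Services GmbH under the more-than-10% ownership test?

Yes

By sibling attribution (R3), Rafael Olsen is treated as also owning Beatriz Olsen's interest in Cobalt Partners LP, giving 60% + 40% = 100%.
By sibling attribution (R3), Rafael Olsen is treated as owning Beatriz Olsen's 35% interest in Brightpath Mining NL.
Chain via Cobalt Partners LP → Ironwood Energy Co. (R1): 100% × 80% × 10% = 8% of Pinebrook Services GmbH.
Chain via Brightpath Mining NL → Meridian Shipping BV (R1): 35% × 90% × 30% = 9.45% of Pinebrook Services GmbH.
Aggregating (R2): 8% + 9.45% = 17.45%.
17.45% exceeds the 10% threshold, so Rafael is a related party to Pinebrook Services GmbH.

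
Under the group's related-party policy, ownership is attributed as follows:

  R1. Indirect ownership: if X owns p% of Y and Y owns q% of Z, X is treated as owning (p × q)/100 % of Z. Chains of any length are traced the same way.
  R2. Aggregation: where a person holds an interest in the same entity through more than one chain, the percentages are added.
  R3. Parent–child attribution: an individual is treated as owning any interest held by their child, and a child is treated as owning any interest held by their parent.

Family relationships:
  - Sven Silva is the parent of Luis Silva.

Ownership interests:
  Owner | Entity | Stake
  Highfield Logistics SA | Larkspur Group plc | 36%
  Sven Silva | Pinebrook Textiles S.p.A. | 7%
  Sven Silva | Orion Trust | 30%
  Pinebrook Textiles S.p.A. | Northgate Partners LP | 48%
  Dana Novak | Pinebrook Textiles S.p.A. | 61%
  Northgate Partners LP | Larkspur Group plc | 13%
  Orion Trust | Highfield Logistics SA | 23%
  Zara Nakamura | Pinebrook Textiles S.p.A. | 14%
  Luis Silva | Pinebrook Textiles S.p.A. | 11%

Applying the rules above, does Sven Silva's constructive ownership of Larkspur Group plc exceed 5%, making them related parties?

By parent–child attribution (R3), Sven Silva is treated as also owning Luis Silva's interest in Pinebrook Textiles S.p.A, giving 7% + 11% = 18%.
Chain via Pinebrook Textiles S.p.A. → Northgate Partners LP (R1): 18% × 48% × 13% = 1.1232% of Larkspur Group plc.
Chain via Orion Trust → Highfield Logistics SA (R1): 30% × 23% × 36% = 2.484% of Larkspur Group plc.
Aggregating (R2): 1.1232% + 2.484% = 3.6072%.
3.6072% does not exceed the 5% threshold, so Sven is not a related party to Larkspur Group plc.

No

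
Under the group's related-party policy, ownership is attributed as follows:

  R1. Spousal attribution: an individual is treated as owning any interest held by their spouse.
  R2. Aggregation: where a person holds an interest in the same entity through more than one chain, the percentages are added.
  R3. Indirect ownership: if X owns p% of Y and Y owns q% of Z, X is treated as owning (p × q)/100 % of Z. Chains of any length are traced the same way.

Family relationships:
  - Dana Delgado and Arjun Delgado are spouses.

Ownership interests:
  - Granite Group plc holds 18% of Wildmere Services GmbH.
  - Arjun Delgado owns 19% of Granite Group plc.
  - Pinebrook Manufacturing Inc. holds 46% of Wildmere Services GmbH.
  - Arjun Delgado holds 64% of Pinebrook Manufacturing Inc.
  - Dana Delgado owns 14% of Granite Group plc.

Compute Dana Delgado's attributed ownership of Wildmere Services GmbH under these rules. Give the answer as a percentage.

By spousal attribution (R1), Dana Delgado is treated as also owning Arjun Delgado's interest in Granite Group plc, giving 14% + 19% = 33%.
By spousal attribution (R1), Dana Delgado is treated as owning Arjun Delgado's 64% interest in Pinebrook Manufacturing Inc.
Chain via Granite Group plc (R3): 33% × 18% = 5.94% of Wildmere Services GmbH.
Chain via Pinebrook Manufacturing Inc. (R3): 64% × 46% = 29.44% of Wildmere Services GmbH.
Aggregating (R2): 5.94% + 29.44% = 35.38%.

35.38%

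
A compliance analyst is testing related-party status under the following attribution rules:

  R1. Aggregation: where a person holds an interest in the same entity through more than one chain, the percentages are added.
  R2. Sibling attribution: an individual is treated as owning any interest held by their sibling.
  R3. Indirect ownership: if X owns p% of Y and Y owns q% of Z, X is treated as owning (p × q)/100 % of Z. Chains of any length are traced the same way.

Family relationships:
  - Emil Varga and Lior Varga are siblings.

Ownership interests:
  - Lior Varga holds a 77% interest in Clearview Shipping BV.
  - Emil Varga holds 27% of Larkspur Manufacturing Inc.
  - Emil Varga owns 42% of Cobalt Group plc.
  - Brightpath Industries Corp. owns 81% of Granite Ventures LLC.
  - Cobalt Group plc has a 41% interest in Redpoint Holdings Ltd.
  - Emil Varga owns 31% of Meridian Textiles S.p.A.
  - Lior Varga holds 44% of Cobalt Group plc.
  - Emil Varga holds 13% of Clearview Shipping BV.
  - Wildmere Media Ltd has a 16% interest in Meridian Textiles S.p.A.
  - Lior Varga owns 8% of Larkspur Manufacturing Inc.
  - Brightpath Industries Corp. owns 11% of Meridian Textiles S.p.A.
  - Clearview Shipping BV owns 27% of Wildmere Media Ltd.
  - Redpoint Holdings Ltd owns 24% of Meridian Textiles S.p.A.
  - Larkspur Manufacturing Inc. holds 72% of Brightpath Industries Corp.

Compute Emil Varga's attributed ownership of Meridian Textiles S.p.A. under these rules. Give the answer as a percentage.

By sibling attribution (R2), Emil Varga is treated as also owning Lior Varga's interest in Cobalt Group plc, giving 42% + 44% = 86%.
By sibling attribution (R2), Emil Varga is treated as also owning Lior Varga's interest in Clearview Shipping BV, giving 13% + 77% = 90%.
By sibling attribution (R2), Emil Varga is treated as also owning Lior Varga's interest in Larkspur Manufacturing Inc, giving 27% + 8% = 35%.
Chain via Cobalt Group plc → Redpoint Holdings Ltd (R3): 86% × 41% × 24% = 8.4624% of Meridian Textiles S.p.A.
Chain via Clearview Shipping BV → Wildmere Media Ltd (R3): 90% × 27% × 16% = 3.888% of Meridian Textiles S.p.A.
Chain via Larkspur Manufacturing Inc. → Brightpath Industries Corp. (R3): 35% × 72% × 11% = 2.772% of Meridian Textiles S.p.A.
Direct interest in Meridian Textiles S.p.A: 31%.
Aggregating (R1): 8.4624% + 3.888% + 2.772% + 31% = 46.1224%.

46.1224%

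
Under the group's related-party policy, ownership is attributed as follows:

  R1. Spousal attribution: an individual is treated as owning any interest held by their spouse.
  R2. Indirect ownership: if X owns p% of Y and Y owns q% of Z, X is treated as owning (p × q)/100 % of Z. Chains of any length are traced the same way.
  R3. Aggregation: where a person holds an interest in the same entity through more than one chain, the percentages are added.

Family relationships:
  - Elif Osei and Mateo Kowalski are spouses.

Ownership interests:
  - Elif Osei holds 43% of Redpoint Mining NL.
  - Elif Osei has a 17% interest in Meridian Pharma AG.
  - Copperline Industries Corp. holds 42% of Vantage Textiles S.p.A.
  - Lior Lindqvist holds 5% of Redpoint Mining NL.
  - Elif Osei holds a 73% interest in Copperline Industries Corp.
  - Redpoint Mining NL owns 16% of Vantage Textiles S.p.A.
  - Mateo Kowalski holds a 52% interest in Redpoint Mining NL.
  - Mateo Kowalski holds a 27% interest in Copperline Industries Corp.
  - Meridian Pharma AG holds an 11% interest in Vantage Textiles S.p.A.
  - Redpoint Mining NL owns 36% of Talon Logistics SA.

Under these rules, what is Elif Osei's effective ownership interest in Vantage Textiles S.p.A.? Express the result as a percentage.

59.07%

By spousal attribution (R1), Elif Osei is treated as also owning Mateo Kowalski's interest in Copperline Industries Corp, giving 73% + 27% = 100%.
By spousal attribution (R1), Elif Osei is treated as also owning Mateo Kowalski's interest in Redpoint Mining NL, giving 43% + 52% = 95%.
Chain via Copperline Industries Corp. (R2): 100% × 42% = 42% of Vantage Textiles S.p.A.
Chain via Meridian Pharma AG (R2): 17% × 11% = 1.87% of Vantage Textiles S.p.A.
Chain via Redpoint Mining NL (R2): 95% × 16% = 15.2% of Vantage Textiles S.p.A.
Aggregating (R3): 42% + 1.87% + 15.2% = 59.07%.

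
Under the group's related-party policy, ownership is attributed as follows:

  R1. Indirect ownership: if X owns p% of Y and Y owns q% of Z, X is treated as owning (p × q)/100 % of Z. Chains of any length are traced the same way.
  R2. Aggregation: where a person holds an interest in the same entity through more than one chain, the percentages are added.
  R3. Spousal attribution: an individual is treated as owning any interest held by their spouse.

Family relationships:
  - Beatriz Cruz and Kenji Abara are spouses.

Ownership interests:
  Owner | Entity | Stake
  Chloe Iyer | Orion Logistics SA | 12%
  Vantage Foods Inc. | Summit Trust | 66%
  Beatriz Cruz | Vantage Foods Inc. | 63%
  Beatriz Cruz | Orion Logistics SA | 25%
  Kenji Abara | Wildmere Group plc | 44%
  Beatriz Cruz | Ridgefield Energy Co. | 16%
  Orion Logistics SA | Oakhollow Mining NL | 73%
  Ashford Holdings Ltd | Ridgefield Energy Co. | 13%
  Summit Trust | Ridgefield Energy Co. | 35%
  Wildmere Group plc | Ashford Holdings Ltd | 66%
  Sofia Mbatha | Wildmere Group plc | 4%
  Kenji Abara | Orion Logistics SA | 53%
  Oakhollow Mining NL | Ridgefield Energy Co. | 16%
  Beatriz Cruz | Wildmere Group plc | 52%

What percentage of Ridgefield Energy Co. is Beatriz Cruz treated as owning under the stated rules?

47.9002%

By spousal attribution (R3), Beatriz Cruz is treated as also owning Kenji Abara's interest in Wildmere Group plc, giving 52% + 44% = 96%.
By spousal attribution (R3), Beatriz Cruz is treated as also owning Kenji Abara's interest in Orion Logistics SA, giving 25% + 53% = 78%.
Chain via Wildmere Group plc → Ashford Holdings Ltd (R1): 96% × 66% × 13% = 8.2368% of Ridgefield Energy Co.
Chain via Vantage Foods Inc. → Summit Trust (R1): 63% × 66% × 35% = 14.553% of Ridgefield Energy Co.
Chain via Orion Logistics SA → Oakhollow Mining NL (R1): 78% × 73% × 16% = 9.1104% of Ridgefield Energy Co.
Direct interest in Ridgefield Energy Co: 16%.
Aggregating (R2): 8.2368% + 14.553% + 9.1104% + 16% = 47.9002%.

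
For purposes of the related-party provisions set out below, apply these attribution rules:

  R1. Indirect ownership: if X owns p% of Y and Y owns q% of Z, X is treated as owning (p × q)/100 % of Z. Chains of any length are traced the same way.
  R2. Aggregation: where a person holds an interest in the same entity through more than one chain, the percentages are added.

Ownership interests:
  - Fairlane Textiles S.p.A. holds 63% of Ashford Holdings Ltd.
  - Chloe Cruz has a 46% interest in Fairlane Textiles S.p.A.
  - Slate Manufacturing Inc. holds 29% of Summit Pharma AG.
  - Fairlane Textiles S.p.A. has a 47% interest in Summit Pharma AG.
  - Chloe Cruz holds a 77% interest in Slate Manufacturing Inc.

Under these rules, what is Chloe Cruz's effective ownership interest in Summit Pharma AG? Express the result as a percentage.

Chain via Slate Manufacturing Inc. (R1): 77% × 29% = 22.33% of Summit Pharma AG.
Chain via Fairlane Textiles S.p.A. (R1): 46% × 47% = 21.62% of Summit Pharma AG.
Aggregating (R2): 22.33% + 21.62% = 43.95%.

43.95%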